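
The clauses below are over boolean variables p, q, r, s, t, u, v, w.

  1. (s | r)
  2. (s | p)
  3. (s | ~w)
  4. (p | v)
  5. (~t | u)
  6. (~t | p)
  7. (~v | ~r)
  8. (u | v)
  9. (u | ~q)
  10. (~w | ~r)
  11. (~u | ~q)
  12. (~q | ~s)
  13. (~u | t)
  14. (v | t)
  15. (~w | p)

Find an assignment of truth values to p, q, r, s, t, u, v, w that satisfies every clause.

p=True, q=False, r=False, s=True, t=True, u=True, v=False, w=True

Pure literal: p appears only positively; assign p = True.
Pure literal: q appears only negated; assign q = False.
Branch on r: take r = False.
  then s is forced to True.
Try t = True.
  then u is forced to True.
v, w are now unconstrained; take v = False, w = True.
Every clause has at least one true literal under this assignment.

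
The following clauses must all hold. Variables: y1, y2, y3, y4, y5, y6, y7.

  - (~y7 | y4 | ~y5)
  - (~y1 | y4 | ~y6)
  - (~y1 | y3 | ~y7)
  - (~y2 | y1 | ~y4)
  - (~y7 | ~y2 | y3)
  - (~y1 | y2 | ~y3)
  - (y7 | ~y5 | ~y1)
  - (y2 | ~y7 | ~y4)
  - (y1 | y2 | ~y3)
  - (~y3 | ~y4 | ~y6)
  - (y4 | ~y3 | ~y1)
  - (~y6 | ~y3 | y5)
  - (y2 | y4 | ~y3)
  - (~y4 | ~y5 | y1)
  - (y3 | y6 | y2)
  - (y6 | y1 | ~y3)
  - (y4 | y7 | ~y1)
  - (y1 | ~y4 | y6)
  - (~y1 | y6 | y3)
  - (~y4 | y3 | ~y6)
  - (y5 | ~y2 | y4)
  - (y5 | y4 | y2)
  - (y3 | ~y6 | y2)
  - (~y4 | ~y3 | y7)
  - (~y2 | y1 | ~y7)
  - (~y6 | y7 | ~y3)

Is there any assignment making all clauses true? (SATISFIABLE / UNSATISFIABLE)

SATISFIABLE

Set y1 = False and propagate.
For the remaining variables, y2 = True, y3 = False, y4 = False, y5 = True, y6 = True, y7 = False works.
So y1=False  y2=True  y3=False  y4=False  y5=True  y6=True  y7=False is a satisfying assignment.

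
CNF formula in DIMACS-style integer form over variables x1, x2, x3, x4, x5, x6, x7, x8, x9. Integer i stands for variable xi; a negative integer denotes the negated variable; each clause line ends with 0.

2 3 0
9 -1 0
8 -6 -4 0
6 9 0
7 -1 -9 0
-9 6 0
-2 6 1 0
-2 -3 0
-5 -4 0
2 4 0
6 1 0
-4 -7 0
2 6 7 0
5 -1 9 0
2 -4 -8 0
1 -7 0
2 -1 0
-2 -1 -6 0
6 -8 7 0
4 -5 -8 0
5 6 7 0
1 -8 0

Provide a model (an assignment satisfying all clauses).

x1 = False, x2 = True, x3 = False, x4 = False, x5 = False, x6 = True, x7 = False, x8 = False, x9 = True

Branch on x1: take x1 = False.
  then x6 is forced to True.
  then x7 is forced to False.
  then x8 is forced to False.
  then x4 is forced to False.
  then x2 is forced to True.
  then x3 is forced to False.
x5, x9 are now unconstrained; take x5 = False, x9 = True.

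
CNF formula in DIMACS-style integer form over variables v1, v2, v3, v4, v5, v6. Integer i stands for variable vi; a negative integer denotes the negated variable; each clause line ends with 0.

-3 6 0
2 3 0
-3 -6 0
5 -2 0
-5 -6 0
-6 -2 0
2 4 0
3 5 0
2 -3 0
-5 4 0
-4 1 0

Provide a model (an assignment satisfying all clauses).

v1 = 1, v2 = 1, v3 = 0, v4 = 1, v5 = 1, v6 = 0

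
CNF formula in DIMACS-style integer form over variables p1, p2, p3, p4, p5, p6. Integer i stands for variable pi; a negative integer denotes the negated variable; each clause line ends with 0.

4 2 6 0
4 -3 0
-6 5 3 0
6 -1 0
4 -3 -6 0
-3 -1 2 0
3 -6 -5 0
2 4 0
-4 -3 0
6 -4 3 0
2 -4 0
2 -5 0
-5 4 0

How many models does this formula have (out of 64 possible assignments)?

1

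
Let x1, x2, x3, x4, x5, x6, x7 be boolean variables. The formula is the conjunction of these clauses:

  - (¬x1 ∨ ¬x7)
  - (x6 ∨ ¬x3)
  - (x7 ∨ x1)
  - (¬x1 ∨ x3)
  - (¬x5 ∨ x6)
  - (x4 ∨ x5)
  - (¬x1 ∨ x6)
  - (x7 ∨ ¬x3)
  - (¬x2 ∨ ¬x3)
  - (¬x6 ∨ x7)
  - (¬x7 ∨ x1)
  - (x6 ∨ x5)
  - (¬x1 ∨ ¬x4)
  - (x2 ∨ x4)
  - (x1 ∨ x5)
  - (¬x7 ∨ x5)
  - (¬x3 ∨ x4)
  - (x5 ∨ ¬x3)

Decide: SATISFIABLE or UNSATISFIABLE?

UNSATISFIABLE

x1 = True:
  propagation gives x7=False, x3=True; an empty clause results — contradiction.
x1 = False:
  propagation gives x7=True; an empty clause results — contradiction.
Every branch closes, so no satisfying assignment exists.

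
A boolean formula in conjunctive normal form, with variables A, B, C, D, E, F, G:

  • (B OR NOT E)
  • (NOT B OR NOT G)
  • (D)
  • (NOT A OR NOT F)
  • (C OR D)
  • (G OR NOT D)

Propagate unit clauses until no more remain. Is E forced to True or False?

(D) stands alone — D = True.
In (NOT D OR G), NOT D is now false; G must hold, so G = True.
In (NOT G OR NOT B), NOT G is now false; NOT B must hold, so B = False.
From (B OR NOT E) and B = False: E = False.

False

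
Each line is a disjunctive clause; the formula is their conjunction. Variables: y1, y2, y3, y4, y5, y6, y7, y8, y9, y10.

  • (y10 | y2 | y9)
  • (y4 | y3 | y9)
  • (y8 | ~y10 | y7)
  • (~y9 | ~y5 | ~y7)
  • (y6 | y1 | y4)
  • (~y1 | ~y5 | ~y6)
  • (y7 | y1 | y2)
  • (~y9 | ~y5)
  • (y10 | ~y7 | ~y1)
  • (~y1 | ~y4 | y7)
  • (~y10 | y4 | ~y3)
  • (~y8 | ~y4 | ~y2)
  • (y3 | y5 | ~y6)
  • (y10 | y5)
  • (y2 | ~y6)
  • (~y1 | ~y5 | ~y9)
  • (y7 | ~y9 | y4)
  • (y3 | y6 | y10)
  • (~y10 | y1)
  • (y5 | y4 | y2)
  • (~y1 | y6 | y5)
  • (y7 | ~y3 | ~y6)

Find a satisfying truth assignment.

Set y1 = False and propagate.
  then y10 is forced to False.
  then y5 is forced to True.
  then y9 is forced to False.
  then y2 is forced to True.
Set y3 = True and propagate.
Try y4 = True.
  then y8 is forced to False.
For the remaining variables, y6 = True, y7 = True works.
Every clause has at least one true literal under this assignment.
Check each clause:
  1. (y2 | y10 | y9) — y2 is true.
  2. (y3 | y4 | y9) — y3 is true.
  3. (y8 | y7 | ~y10) — ~y10 is true.
  4. (~y5 | ~y9 | ~y7) — ~y9 is true.
  5. (y4 | y1 | y6) — y4 is true.
  6. (~y1 | ~y5 | ~y6) — ~y1 is true.
  7. (y1 | y2 | y7) — y2 is true.
  8. (~y9 | ~y5) — ~y9 is true.
  9. (~y7 | y10 | ~y1) — ~y1 is true.
  10. (~y1 | y7 | ~y4) — ~y1 is true.
  11. (~y3 | ~y10 | y4) — y4 is true.
  12. (~y2 | ~y4 | ~y8) — ~y8 is true.
  13. (y3 | y5 | ~y6) — y3 is true.
  14. (y5 | y10) — y5 is true.
  15. (~y6 | y2) — y2 is true.
  16. (~y1 | ~y5 | ~y9) — ~y1 is true.
  17. (y7 | ~y9 | y4) — ~y9 is true.
  18. (y10 | y6 | y3) — y3 is true.
  19. (y1 | ~y10) — ~y10 is true.
  20. (y4 | y2 | y5) — y2 is true.
  21. (y5 | ~y1 | y6) — y5 is true.
  22. (~y3 | ~y6 | y7) — y7 is true.

y1 = False, y2 = True, y3 = True, y4 = True, y5 = True, y6 = True, y7 = True, y8 = False, y9 = False, y10 = False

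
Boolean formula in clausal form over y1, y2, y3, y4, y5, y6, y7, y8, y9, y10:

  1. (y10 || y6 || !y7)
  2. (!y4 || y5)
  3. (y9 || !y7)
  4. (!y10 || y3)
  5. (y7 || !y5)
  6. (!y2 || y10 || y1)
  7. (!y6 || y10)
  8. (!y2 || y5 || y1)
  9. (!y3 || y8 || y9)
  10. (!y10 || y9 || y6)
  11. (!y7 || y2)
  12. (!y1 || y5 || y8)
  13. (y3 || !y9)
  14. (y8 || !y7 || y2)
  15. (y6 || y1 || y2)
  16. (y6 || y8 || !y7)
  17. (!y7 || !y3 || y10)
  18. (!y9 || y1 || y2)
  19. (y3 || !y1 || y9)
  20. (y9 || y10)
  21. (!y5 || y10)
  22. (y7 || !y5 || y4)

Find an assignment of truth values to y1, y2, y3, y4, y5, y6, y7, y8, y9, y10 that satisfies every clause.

y1 = F, y2 = T, y3 = T, y4 = F, y5 = T, y6 = T, y7 = T, y8 = T, y9 = T, y10 = T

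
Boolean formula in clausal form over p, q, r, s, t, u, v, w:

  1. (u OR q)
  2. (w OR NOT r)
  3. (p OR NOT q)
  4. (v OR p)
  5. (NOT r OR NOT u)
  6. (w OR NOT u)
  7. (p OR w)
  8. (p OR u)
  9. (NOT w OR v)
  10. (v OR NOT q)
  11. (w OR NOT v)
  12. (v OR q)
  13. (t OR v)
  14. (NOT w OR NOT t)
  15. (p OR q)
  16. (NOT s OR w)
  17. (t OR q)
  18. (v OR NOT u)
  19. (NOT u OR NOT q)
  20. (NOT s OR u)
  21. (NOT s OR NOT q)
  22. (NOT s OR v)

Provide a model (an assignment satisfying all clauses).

Pure literal: p appears only positively; assign p = True.
r occurs only negated in the remaining clauses — set r = False.
Branch on q: take q = True.
  then v is forced to True.
  then w is forced to True.
  then t is forced to False.
  then u is forced to False.
  then s is forced to False.
Every clause has at least one true literal under this assignment.

p=T, q=T, r=F, s=F, t=F, u=F, v=T, w=T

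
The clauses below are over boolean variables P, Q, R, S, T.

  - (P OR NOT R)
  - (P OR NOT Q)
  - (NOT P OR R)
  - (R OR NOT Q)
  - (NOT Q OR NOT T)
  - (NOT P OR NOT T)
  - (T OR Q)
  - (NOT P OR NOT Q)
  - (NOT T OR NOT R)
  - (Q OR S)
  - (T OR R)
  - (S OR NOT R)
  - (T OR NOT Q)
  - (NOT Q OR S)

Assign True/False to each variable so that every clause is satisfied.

P=F, Q=F, R=F, S=T, T=T

S occurs only positively in the remaining clauses — set S = True.
Set P = False and propagate.
  then R is forced to False.
  then Q is forced to False.
  then T is forced to True.
Every clause has at least one true literal under this assignment.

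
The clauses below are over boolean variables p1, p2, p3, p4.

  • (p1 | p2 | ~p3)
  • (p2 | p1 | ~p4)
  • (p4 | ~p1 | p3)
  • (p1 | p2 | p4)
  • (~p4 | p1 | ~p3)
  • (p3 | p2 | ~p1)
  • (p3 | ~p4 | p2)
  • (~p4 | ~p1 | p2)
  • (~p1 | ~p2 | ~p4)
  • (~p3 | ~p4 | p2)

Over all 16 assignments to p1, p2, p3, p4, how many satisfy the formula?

Satisfying assignments:
  p1=F p2=T p3=F p4=F
  p1=F p2=T p3=F p4=T
  p1=F p2=T p3=T p4=F
  p1=T p2=F p3=T p4=F
  p1=T p2=T p3=T p4=F
That's 5 in total.

5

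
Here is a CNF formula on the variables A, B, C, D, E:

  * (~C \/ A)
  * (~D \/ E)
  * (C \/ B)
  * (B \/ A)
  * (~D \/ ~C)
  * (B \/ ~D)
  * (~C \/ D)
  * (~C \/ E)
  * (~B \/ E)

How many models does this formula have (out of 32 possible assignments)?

4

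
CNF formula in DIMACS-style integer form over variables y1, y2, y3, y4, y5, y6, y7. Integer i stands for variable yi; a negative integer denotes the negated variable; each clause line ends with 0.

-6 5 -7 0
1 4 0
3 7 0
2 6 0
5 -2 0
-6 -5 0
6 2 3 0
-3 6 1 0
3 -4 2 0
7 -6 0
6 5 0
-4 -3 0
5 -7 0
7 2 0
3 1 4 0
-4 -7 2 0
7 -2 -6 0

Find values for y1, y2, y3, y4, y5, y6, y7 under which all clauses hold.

y1 = T, y2 = T, y3 = T, y4 = F, y5 = T, y6 = F, y7 = F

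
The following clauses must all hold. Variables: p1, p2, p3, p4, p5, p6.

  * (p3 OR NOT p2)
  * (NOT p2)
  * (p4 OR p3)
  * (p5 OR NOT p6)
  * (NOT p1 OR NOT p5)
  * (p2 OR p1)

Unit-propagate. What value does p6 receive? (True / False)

(NOT p2) stands alone — p2 = False.
(p1 OR p2): since p2 = False, the clause reduces to (p1). p1 = True.
In (NOT p5 OR NOT p1), NOT p1 is now false; NOT p5 must hold, so p5 = False.
(NOT p6 OR p5): since p5 = False, the clause reduces to (NOT p6). p6 = False.

False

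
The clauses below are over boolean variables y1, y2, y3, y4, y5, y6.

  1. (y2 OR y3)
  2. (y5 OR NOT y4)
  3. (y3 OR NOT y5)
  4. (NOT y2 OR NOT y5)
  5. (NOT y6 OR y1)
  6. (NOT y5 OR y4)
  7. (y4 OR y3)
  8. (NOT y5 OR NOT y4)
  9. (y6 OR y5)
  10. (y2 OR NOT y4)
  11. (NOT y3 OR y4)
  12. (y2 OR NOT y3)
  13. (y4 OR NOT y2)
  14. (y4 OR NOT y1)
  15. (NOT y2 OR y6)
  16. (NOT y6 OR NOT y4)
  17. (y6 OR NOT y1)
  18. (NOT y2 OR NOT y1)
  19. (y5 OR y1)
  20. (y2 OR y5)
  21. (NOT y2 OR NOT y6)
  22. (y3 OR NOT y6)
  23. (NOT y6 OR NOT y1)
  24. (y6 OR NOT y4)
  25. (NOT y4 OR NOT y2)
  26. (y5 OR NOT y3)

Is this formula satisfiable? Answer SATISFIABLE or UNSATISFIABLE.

y4 = True:
  propagation gives y5=True; an empty clause results — contradiction.
y4 = False:
  propagation gives y5=False, y3=True; an empty clause results — contradiction.
Every branch closes, so no satisfying assignment exists.

UNSATISFIABLE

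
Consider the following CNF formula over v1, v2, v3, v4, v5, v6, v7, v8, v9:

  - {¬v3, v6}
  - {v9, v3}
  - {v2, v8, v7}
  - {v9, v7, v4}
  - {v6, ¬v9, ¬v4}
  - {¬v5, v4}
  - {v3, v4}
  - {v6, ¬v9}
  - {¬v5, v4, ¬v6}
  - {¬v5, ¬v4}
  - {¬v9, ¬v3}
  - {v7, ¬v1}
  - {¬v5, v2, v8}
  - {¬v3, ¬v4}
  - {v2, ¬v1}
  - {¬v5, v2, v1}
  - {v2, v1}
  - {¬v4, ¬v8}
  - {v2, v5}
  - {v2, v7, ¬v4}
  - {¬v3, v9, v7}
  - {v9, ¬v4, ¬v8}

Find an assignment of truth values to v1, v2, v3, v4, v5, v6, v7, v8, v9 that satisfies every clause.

Pure literal: v2 appears only positively; assign v2 = True.
Pure literal: v7 appears only positively; assign v7 = True.
Try v3 = True.
  then v6 is forced to True.
  then v9 is forced to False.
  then v4 is forced to False.
  then v5 is forced to False.
v1, v8 are now unconstrained; take v1 = False, v8 = False.
Every clause has at least one true literal under this assignment.

v1 = False, v2 = True, v3 = True, v4 = False, v5 = False, v6 = True, v7 = True, v8 = False, v9 = False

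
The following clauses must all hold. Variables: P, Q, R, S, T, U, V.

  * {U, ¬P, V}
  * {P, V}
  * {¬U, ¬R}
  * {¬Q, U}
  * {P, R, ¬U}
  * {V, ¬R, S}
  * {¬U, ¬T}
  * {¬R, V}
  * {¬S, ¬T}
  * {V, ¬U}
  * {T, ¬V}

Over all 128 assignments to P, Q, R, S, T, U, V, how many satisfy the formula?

4

The models are:
  P=0 Q=0 R=0 S=0 T=1 U=0 V=1
  P=0 Q=0 R=1 S=0 T=1 U=0 V=1
  P=1 Q=0 R=0 S=0 T=1 U=0 V=1
  P=1 Q=0 R=1 S=0 T=1 U=0 V=1
That's 4 in total.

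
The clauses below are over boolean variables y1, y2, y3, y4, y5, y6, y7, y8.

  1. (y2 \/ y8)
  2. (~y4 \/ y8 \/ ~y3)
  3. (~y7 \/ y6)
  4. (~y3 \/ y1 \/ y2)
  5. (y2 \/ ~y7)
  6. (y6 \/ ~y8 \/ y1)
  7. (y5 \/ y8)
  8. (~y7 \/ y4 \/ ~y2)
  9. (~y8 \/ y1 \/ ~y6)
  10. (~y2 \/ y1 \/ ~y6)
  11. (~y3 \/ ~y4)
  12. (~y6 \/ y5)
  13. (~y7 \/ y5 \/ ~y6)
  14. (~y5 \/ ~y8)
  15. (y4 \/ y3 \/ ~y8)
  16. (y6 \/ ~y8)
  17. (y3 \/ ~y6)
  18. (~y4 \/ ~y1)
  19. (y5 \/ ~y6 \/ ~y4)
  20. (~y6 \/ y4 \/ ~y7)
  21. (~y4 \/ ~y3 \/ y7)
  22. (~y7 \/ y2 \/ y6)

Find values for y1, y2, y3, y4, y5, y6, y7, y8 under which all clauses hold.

y1 = False, y2 = True, y3 = False, y4 = False, y5 = True, y6 = False, y7 = False, y8 = False

Check each clause:
  1. (y8 \/ y2) — y2 is true.
  2. (~y4 \/ ~y3 \/ y8) — ~y4 is true.
  3. (~y7 \/ y6) — ~y7 is true.
  4. (~y3 \/ y2 \/ y1) — y2 is true.
  5. (y2 \/ ~y7) — ~y7 is true.
  6. (y6 \/ ~y8 \/ y1) — ~y8 is true.
  7. (y5 \/ y8) — y5 is true.
  8. (y4 \/ ~y2 \/ ~y7) — ~y7 is true.
  9. (y1 \/ ~y6 \/ ~y8) — ~y8 is true.
  10. (y1 \/ ~y2 \/ ~y6) — ~y6 is true.
  11. (~y3 \/ ~y4) — ~y4 is true.
  12. (~y6 \/ y5) — ~y6 is true.
  13. (~y6 \/ ~y7 \/ y5) — ~y7 is true.
  14. (~y8 \/ ~y5) — ~y8 is true.
  15. (y4 \/ ~y8 \/ y3) — ~y8 is true.
  16. (y6 \/ ~y8) — ~y8 is true.
  17. (y3 \/ ~y6) — ~y6 is true.
  18. (~y1 \/ ~y4) — ~y4 is true.
  19. (~y6 \/ y5 \/ ~y4) — ~y6 is true.
  20. (~y7 \/ ~y6 \/ y4) — ~y7 is true.
  21. (~y3 \/ ~y4 \/ y7) — ~y4 is true.
  22. (y6 \/ ~y7 \/ y2) — ~y7 is true.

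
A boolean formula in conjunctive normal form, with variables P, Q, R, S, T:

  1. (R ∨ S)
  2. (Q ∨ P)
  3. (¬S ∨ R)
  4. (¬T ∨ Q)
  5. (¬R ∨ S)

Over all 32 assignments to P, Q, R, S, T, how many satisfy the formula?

Satisfying assignments:
  P=F Q=T R=T S=T T=F
  P=F Q=T R=T S=T T=T
  P=T Q=F R=T S=T T=F
  P=T Q=T R=T S=T T=F
  P=T Q=T R=T S=T T=T
Count: 5.

5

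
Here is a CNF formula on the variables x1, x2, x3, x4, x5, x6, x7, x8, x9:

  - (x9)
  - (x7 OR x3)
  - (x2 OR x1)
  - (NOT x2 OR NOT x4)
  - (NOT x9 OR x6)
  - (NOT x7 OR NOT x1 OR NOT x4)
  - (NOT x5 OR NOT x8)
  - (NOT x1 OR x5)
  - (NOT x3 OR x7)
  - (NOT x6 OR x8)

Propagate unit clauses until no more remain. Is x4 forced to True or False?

(x9) is a unit clause: x9 = True.
In (x6 OR NOT x9), NOT x9 is now false; x6 must hold, so x6 = True.
(x8 OR NOT x6) with x6 = True leaves only x8, so x8 = True.
In (NOT x8 OR NOT x5), NOT x8 is now false; NOT x5 must hold, so x5 = False.
From (NOT x1 OR x5) and x5 = False: x1 = False.
From (x1 OR x2) and x1 = False: x2 = True.
(NOT x4 OR NOT x2) with x2 = True leaves only NOT x4, so x4 = False.

False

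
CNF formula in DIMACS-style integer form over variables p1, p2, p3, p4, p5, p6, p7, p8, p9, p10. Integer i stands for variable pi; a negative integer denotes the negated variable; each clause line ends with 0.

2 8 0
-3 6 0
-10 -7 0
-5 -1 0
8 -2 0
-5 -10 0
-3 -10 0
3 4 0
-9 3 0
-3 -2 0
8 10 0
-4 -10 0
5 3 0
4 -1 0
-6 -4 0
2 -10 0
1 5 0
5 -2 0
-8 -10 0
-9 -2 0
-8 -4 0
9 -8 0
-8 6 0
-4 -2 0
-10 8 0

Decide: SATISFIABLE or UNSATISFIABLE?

SATISFIABLE

Pure literal: p7 appears only negated; assign p7 = False.
Set p1 = False and propagate.
  then p5 is forced to True.
  then p10 is forced to False.
  then p8 is forced to True.
  then p4 is forced to False.
  then p3 is forced to True.
  then p6 is forced to True.
  then p2 is forced to False.
  then p9 is forced to True.
So p1=0, p2=0, p3=1, p4=0, p5=1, p6=1, p7=0, p8=1, p9=1, p10=0 is a satisfying assignment.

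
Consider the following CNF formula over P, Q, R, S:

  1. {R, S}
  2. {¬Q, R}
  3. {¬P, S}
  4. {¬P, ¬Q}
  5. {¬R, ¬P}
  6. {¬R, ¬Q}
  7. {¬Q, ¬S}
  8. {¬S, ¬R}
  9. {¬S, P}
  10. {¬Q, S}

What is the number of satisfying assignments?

2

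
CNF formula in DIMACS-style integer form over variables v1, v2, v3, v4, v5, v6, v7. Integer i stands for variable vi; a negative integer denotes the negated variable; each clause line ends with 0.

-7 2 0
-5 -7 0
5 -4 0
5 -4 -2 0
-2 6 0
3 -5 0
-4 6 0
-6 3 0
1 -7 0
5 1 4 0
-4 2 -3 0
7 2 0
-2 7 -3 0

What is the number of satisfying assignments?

1

The models are:
  v1=1 v2=1 v3=1 v4=0 v5=0 v6=1 v7=1
That's 1 in total.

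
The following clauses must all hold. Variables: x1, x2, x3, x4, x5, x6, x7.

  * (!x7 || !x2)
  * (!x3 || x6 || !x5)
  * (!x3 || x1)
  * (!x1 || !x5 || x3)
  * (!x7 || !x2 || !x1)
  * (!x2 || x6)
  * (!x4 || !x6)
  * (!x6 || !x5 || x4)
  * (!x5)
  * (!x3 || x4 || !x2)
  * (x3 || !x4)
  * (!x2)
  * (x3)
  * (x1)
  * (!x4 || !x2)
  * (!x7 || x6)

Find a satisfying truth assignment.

The clause (!x5) is unit: x5 must be False.
Unit propagation: (!x2) forces x2 = False.
(x3) is a unit clause, so x3 = True.
Unit propagation: (x1) forces x1 = True.
x4 occurs only negated in the remaining clauses — set x4 = False.
Pure literal: x7 appears only negated; assign x7 = False.
x6 is now unconstrained; take x6 = False.
Every clause has at least one true literal under this assignment.

x1=T, x2=F, x3=T, x4=F, x5=F, x6=F, x7=F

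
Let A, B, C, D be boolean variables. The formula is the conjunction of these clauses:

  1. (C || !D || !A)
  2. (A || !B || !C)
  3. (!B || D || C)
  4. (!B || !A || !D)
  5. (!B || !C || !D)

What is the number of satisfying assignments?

Split on B, then C.
  B=T, C=T: remaining (A,D) ∈ {(T,F)} — 1.
  B=T, C=F: remaining (A,D) ∈ {(F,T)} — 1.
  B=F, C=T: remaining (A,D) ∈ {(F,F); (F,T); (T,F); (T,T)} — 4.
  B=F, C=F: remaining (A,D) ∈ {(F,F); (F,T); (T,F)} — 3.
Total: 1 + 1 + 4 + 3 = 9.

9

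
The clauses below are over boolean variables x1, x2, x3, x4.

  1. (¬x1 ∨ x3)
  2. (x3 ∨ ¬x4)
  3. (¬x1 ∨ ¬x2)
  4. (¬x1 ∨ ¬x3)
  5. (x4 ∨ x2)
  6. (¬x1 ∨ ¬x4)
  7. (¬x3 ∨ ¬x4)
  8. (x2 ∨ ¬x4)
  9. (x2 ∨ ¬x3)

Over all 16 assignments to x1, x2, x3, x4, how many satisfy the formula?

2

The models are:
  x1=0 x2=1 x3=0 x4=0
  x1=0 x2=1 x3=1 x4=0
Count: 2.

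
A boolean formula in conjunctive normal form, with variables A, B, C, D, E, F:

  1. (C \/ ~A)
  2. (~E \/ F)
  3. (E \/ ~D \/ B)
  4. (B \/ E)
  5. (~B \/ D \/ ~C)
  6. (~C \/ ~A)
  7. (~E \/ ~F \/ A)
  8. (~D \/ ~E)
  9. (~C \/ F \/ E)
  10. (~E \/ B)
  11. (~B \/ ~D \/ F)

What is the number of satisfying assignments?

The models are:
  A=F B=T C=F D=F E=F F=F
  A=F B=T C=F D=F E=F F=T
  A=F B=T C=F D=T E=F F=T
  A=F B=T C=T D=T E=F F=T
That's 4 in total.

4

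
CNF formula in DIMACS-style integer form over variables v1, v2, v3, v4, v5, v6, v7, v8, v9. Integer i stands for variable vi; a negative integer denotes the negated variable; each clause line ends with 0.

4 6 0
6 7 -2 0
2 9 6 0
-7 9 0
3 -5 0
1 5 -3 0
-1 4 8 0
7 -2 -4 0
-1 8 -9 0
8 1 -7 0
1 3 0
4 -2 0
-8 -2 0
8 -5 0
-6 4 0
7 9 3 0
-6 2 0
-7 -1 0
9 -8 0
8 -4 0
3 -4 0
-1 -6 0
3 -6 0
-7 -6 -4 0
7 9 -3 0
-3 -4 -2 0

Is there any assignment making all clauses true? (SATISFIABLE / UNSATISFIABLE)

SATISFIABLE

Set v1 = False and propagate.
  then v3 is forced to True.
  then v5 is forced to True.
  then v8 is forced to True.
  then v2 is forced to False.
  then v6 is forced to False.
  then v4 is forced to True.
  then v9 is forced to True.
v7 is now unconstrained; take v7 = True.
So v1=0, v2=0, v3=1, v4=1, v5=1, v6=0, v7=1, v8=1, v9=1 is a satisfying assignment.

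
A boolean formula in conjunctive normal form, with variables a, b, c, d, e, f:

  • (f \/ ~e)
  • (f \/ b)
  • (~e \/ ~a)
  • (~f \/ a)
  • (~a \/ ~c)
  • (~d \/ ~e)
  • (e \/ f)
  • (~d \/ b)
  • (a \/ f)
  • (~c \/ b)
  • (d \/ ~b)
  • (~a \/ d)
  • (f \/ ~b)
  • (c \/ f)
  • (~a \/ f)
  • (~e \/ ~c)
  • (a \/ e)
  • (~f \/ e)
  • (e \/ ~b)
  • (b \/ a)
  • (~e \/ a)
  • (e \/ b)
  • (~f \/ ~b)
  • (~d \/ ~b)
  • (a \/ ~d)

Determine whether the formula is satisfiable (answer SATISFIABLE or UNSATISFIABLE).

UNSATISFIABLE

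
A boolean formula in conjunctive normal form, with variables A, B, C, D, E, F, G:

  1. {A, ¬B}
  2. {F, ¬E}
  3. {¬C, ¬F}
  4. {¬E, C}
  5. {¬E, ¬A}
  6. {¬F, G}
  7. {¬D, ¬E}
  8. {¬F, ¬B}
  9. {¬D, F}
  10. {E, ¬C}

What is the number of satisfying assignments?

10

Case analysis on E and F:
  E=T, F=T: a clause becomes empty — 0.
  E=T, F=F: a clause becomes empty — 0.
  E=F, F=T: remaining (A,B,C,D,G) ∈ {(F,F,F,F,T); (F,F,F,T,T); (T,F,F,F,T); (T,F,F,T,T)} — 4.
  E=F, F=F: G free; 3 ways for (A,B,C,D) × 2^1 = 6.
Total: 0 + 0 + 4 + 6 = 10.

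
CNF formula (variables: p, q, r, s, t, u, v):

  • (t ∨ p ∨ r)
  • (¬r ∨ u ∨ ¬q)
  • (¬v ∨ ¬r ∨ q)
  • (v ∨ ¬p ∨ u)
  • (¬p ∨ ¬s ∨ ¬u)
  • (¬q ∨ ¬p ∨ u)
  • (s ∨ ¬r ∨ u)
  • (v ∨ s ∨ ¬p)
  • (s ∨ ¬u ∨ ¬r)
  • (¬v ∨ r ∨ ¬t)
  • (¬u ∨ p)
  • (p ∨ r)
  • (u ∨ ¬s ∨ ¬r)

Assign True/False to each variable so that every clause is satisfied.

Try p = True.
For the remaining variables, q = False, r = False, s = False, t = False, u = True, v = True works.
Check each clause:
  1. (p ∨ t ∨ r) — p is true.
  2. (¬r ∨ ¬q ∨ u) — ¬r is true.
  3. (¬v ∨ q ∨ ¬r) — ¬r is true.
  4. (u ∨ ¬p ∨ v) — v is true.
  5. (¬p ∨ ¬s ∨ ¬u) — ¬s is true.
  6. (¬p ∨ u ∨ ¬q) — u is true.
  7. (s ∨ ¬r ∨ u) — ¬r is true.
  8. (v ∨ s ∨ ¬p) — v is true.
  9. (¬u ∨ ¬r ∨ s) — ¬r is true.
  10. (r ∨ ¬t ∨ ¬v) — ¬t is true.
  11. (p ∨ ¬u) — p is true.
  12. (r ∨ p) — p is true.
  13. (u ∨ ¬s ∨ ¬r) — ¬s is true.

p = True  q = False  r = False  s = False  t = False  u = True  v = True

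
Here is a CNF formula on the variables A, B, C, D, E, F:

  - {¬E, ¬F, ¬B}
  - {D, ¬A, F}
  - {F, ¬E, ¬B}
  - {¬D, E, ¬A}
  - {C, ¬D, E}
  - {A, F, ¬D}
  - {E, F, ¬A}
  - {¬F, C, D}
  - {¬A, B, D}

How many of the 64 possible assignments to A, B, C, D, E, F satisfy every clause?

Split on D, then F.
  D=T, F=T: 6 of the 16 assignments to (A,B,C,E) work.
  D=T, F=F: remaining (A,B,C,E) ∈ {(T,F,F,T); (T,F,T,T)} — 2.
  D=F, F=T: remaining (A,B,C,E) ∈ {(F,F,T,F); (F,F,T,T); (F,T,T,F); (T,T,T,F)} — 4.
  D=F, F=F: C free; 3 ways for (A,B,E) × 2^1 = 6.
Total: 6 + 2 + 4 + 6 = 18.

18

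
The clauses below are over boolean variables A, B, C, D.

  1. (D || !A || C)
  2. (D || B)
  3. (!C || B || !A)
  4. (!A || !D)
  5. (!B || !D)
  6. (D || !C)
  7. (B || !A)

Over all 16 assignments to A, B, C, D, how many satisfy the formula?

3

The models are:
  A=0 B=0 C=0 D=1
  A=0 B=0 C=1 D=1
  A=0 B=1 C=0 D=0
That's 3 in total.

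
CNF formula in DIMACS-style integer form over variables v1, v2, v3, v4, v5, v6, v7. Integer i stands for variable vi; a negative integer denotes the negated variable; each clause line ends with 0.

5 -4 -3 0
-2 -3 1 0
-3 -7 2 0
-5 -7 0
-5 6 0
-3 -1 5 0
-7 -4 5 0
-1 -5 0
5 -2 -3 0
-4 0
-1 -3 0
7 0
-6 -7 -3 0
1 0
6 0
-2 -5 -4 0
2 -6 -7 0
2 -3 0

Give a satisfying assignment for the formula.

v1=True, v2=True, v3=False, v4=False, v5=False, v6=True, v7=True

(~v4) is a unit clause, so v4 = False.
(v7) is a unit clause, so v7 = True.
The clause (~v5) is unit: v5 must be False.
(v1) is a unit clause, so v1 = True.
Unit propagation: (~v3) forces v3 = False.
The clause (v6) is unit: v6 must be True.
The clause (v2) is unit: v2 must be True.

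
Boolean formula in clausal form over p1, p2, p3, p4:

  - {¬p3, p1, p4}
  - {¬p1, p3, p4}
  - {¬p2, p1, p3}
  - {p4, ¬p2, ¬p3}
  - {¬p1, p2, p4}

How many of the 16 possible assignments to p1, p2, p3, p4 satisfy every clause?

8

Satisfying assignments:
  p1=F p2=F p3=F p4=F
  p1=F p2=F p3=F p4=T
  p1=F p2=F p3=T p4=T
  p1=F p2=T p3=T p4=T
  p1=T p2=F p3=F p4=T
  p1=T p2=F p3=T p4=T
  p1=T p2=T p3=F p4=T
  p1=T p2=T p3=T p4=T
Count: 8.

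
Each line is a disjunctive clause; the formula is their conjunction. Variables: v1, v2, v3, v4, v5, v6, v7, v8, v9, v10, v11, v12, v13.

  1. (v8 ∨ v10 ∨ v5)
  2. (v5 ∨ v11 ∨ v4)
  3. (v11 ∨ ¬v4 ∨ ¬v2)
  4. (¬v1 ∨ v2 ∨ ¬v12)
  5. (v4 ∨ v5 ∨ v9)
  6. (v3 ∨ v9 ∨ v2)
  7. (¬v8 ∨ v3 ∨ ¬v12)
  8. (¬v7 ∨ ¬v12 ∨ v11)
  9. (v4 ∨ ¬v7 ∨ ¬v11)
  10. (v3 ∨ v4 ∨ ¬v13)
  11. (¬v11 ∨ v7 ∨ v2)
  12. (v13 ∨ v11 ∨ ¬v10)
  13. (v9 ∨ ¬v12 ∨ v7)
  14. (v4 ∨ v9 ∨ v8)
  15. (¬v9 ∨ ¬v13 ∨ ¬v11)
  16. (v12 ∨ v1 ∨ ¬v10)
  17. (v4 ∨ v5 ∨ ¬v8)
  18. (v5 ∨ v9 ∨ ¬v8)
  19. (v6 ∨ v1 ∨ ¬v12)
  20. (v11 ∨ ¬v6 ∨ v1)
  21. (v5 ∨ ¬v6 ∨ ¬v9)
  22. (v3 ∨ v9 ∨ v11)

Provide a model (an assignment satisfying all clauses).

v1=F, v2=T, v3=F, v4=T, v5=T, v6=T, v7=F, v8=T, v9=F, v10=F, v11=T, v12=F, v13=T

Pure literal: v5 appears only positively; assign v5 = True.
Try v1 = False.
Try v2 = True.
Try v3 = False.
The remaining clauses are satisfied by v4 = True, v6 = True, v7 = False, v8 = True, v9 = False, v10 = False, v11 = True, v12 = False, v13 = True.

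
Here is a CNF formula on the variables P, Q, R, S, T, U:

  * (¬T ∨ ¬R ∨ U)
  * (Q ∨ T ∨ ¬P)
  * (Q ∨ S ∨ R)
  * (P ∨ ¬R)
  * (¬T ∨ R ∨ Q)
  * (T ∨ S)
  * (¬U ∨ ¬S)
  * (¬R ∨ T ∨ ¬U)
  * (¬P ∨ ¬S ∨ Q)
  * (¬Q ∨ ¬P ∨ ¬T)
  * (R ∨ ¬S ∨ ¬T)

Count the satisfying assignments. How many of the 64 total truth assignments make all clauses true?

Split on T, then R.
  T=1, R=1: remaining (P,Q,S,U) ∈ {(1,0,0,1)} — 1.
  T=1, R=0: remaining (P,Q,S,U) ∈ {(0,1,0,0); (0,1,0,1)} — 2.
  T=0, R=1: remaining (P,Q,S,U) ∈ {(1,1,1,0)} — 1.
  T=0, R=0: remaining (P,Q,S,U) ∈ {(0,0,1,0); (0,1,1,0); (1,1,1,0)} — 3.
Total: 1 + 2 + 1 + 3 = 7.

7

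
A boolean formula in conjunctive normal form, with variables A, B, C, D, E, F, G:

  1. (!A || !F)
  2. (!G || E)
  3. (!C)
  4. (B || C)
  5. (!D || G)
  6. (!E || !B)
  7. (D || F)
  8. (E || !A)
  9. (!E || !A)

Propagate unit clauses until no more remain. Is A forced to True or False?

(!C) stands alone — C = False.
From (B || C) and C = False: B = True.
From (!B || !E) and B = True: E = False.
In (E || !G), E is now false; !G must hold, so G = False.
(!D || G) with G = False leaves only !D, so D = False.
In (D || F), D is now false; F must hold, so F = True.
(!A || !F) with F = True leaves only !A, so A = False.

False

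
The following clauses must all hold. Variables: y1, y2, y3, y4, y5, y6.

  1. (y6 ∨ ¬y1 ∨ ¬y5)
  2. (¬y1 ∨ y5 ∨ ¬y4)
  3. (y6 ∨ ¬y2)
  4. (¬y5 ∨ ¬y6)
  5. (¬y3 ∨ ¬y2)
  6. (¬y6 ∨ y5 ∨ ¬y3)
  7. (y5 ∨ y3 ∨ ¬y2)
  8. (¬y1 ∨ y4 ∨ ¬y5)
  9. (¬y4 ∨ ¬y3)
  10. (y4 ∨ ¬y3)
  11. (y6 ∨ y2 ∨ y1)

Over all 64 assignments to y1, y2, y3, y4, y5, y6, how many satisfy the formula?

4

Satisfying assignments:
  y1=F y2=F y3=F y4=F y5=F y6=T
  y1=F y2=F y3=F y4=T y5=F y6=T
  y1=T y2=F y3=F y4=F y5=F y6=F
  y1=T y2=F y3=F y4=F y5=F y6=T
Count: 4.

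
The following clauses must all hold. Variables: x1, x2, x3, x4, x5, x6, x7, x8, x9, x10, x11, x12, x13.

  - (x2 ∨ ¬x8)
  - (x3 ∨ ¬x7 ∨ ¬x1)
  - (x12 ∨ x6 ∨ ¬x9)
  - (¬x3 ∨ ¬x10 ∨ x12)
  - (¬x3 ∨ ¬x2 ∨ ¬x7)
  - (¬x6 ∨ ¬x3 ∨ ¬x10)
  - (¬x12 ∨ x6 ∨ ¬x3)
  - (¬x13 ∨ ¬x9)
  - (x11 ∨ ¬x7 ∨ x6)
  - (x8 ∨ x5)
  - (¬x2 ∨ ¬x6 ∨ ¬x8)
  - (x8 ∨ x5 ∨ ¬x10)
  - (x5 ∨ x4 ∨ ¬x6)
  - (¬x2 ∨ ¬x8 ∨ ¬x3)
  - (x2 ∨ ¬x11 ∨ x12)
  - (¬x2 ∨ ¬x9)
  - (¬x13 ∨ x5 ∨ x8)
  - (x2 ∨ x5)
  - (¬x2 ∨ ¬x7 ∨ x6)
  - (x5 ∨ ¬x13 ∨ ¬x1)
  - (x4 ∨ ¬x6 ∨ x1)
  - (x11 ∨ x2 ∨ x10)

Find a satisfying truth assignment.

x4 occurs only positively in the remaining clauses — set x4 = True.
x5 occurs only positively in the remaining clauses — set x5 = True.
Set x1 = True and propagate.
Try x2 = True.
  then x9 is forced to False.
For the remaining variables, x3 = False, x6 = False, x7 = False, x8 = False, x10 = True, x11 = True, x12 = True, x13 = True works.

x1=1, x2=1, x3=0, x4=1, x5=1, x6=0, x7=0, x8=0, x9=0, x10=1, x11=1, x12=1, x13=1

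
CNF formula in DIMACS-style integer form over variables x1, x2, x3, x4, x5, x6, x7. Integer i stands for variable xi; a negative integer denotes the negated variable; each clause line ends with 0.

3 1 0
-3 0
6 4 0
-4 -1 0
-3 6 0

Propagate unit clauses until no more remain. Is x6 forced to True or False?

True

(NOT x3) is a unit clause: x3 = False.
In (x3 OR x1), x3 is now false; x1 must hold, so x1 = True.
(NOT x4 OR NOT x1): since x1 = True, the clause reduces to (NOT x4). x4 = False.
(x6 OR x4): since x4 = False, the clause reduces to (x6). x6 = True.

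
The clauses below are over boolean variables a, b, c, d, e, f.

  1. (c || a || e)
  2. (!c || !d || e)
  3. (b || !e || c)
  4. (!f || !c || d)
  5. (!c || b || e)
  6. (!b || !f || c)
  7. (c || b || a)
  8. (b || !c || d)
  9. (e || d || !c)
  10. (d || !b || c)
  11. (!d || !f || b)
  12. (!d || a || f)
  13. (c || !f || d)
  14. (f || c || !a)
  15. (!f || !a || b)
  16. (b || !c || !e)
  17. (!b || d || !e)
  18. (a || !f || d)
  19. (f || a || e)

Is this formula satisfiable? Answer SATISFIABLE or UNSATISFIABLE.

Branch on a: take a = False.
Branch on b: take b = True.
The remaining clauses are satisfied by c = True, d = True, e = True, f = True.
Every clause has at least one true literal under this assignment.
So a = 0, b = 1, c = 1, d = 1, e = 1, f = 1 is a satisfying assignment.

SATISFIABLE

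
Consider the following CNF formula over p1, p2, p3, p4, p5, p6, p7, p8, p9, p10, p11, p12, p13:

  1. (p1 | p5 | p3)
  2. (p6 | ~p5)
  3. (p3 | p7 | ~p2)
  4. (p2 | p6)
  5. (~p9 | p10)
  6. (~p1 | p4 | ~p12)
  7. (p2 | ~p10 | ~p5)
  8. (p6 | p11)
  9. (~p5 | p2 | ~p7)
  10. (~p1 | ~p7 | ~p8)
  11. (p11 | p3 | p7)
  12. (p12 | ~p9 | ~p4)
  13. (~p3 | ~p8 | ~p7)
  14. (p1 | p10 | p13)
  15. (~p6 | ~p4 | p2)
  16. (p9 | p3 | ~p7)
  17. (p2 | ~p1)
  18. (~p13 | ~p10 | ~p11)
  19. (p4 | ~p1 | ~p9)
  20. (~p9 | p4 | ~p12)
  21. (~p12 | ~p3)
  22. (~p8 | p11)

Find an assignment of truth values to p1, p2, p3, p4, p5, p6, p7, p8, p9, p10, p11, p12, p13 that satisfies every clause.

p8 occurs only negated in the remaining clauses — set p8 = False.
Set p1 = True and propagate.
  then p2 is forced to True.
Try p3 = True.
  then p12 is forced to False.
Set p4 = True and propagate.
  then p9 is forced to False.
The remaining clauses are satisfied by p5 = True, p6 = True, p7 = True, p10 = True, p11 = True, p13 = False.
Every clause has at least one true literal under this assignment.

p1=True, p2=True, p3=True, p4=True, p5=True, p6=True, p7=True, p8=False, p9=False, p10=True, p11=True, p12=False, p13=False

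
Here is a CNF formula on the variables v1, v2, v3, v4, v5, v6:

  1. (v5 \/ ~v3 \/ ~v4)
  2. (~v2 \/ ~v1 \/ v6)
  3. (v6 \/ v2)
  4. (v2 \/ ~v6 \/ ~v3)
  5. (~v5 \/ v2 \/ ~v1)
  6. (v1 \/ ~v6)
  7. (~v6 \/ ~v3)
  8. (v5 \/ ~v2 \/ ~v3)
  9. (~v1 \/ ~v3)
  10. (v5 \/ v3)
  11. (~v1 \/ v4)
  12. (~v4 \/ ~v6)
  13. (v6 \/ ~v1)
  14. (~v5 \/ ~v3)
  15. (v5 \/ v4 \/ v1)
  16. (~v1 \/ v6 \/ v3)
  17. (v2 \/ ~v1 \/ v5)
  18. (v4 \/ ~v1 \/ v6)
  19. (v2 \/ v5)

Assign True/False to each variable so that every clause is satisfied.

v1=F, v2=T, v3=F, v4=T, v5=T, v6=F

Set v1 = False and propagate.
  then v6 is forced to False.
  then v2 is forced to True.
For the remaining variables, v3 = False, v4 = True, v5 = True works.
Check each clause:
  1. (v5 \/ ~v3 \/ ~v4) — v5 is true.
  2. (v6 \/ ~v2 \/ ~v1) — ~v1 is true.
  3. (v6 \/ v2) — v2 is true.
  4. (v2 \/ ~v3 \/ ~v6) — v2 is true.
  5. (~v1 \/ v2 \/ ~v5) — v2 is true.
  6. (v1 \/ ~v6) — ~v6 is true.
  7. (~v6 \/ ~v3) — ~v6 is true.
  8. (~v3 \/ ~v2 \/ v5) — v5 is true.
  9. (~v3 \/ ~v1) — ~v3 is true.
  10. (v3 \/ v5) — v5 is true.
  11. (~v1 \/ v4) — v4 is true.
  12. (~v4 \/ ~v6) — ~v6 is true.
  13. (v6 \/ ~v1) — ~v1 is true.
  14. (~v3 \/ ~v5) — ~v3 is true.
  15. (v4 \/ v5 \/ v1) — v4 is true.
  16. (v3 \/ ~v1 \/ v6) — ~v1 is true.
  17. (v2 \/ ~v1 \/ v5) — v2 is true.
  18. (v6 \/ v4 \/ ~v1) — v4 is true.
  19. (v2 \/ v5) — v2 is true.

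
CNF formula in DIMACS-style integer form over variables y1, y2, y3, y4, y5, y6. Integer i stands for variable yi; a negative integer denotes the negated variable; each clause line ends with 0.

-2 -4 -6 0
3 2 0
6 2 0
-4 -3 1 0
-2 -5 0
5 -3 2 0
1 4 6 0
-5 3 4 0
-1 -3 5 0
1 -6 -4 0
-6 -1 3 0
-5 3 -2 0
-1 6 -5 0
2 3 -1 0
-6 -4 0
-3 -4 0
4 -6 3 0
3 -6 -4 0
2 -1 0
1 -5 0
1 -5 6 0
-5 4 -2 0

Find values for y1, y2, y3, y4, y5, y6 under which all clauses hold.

Try y1 = True.
  then y2 is forced to True.
  then y5 is forced to False.
  then y3 is forced to False.
  then y6 is forced to False.
y4 is now unconstrained; take y4 = False.

y1=1, y2=1, y3=0, y4=0, y5=0, y6=0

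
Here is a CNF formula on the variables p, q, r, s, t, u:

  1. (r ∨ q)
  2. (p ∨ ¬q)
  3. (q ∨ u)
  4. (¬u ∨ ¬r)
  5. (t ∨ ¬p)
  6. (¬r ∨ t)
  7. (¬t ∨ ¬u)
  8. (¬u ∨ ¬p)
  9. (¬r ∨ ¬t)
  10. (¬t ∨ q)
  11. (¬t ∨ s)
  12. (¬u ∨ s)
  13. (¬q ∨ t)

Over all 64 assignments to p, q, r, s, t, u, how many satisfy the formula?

1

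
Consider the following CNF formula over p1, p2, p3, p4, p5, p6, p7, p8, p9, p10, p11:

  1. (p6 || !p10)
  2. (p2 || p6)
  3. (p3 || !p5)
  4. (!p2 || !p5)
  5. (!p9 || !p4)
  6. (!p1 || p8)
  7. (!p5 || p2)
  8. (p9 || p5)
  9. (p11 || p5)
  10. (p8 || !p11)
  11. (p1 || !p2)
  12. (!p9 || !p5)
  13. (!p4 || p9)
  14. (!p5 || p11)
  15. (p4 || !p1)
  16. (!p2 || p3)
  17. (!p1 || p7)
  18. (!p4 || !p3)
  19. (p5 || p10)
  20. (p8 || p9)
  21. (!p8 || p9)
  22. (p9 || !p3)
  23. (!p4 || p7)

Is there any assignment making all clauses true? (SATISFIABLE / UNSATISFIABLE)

Pure literal: p6 appears only positively; assign p6 = True.
p7 occurs only positively in the remaining clauses — set p7 = True.
Set p1 = False and propagate.
  then p2 is forced to False.
  then p5 is forced to False.
  then p9 is forced to True.
  then p4 is forced to False.
  then p11 is forced to True.
  then p8 is forced to True.
  then p10 is forced to True.
p3 is now unconstrained; take p3 = False.
Every clause has at least one true literal under this assignment.
So p1=False, p2=False, p3=False, p4=False, p5=False, p6=True, p7=True, p8=True, p9=True, p10=True, p11=True is a satisfying assignment.

SATISFIABLE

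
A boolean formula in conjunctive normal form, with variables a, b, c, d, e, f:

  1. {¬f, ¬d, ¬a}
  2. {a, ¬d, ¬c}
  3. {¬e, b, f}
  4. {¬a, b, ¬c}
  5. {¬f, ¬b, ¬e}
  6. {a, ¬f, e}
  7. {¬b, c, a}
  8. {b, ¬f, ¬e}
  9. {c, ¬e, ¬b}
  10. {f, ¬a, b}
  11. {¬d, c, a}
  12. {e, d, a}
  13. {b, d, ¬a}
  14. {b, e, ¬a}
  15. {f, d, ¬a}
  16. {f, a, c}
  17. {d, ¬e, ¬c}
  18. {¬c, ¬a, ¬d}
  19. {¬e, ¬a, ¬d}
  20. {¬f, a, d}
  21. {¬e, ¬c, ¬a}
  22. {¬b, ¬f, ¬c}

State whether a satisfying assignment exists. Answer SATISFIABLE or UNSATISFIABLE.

Branch on a: take a = True.
For the remaining variables, b = True, c = False, d = True, e = False, f = False works.
Every clause has at least one true literal under this assignment.
So a=1, b=1, c=0, d=1, e=0, f=0 is a satisfying assignment.

SATISFIABLE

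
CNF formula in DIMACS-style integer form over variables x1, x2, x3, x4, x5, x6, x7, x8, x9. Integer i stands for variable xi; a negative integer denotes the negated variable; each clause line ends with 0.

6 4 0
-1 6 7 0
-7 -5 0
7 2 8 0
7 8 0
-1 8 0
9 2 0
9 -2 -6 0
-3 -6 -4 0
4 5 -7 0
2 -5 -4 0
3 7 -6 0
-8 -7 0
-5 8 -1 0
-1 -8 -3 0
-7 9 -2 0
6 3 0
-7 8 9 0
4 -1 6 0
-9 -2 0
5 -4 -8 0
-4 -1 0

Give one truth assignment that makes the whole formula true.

x1 = False, x2 = True, x3 = True, x4 = True, x5 = True, x6 = False, x7 = False, x8 = True, x9 = False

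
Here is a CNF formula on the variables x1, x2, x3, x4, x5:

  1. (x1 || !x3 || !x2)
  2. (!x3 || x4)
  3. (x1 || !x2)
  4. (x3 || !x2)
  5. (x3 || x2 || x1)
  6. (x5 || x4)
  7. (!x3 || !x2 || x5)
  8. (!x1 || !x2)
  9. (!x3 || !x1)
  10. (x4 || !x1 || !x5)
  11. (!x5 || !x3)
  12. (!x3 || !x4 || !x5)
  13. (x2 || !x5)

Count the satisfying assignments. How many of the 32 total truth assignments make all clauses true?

2

The models are:
  x1=0 x2=0 x3=1 x4=1 x5=0
  x1=1 x2=0 x3=0 x4=1 x5=0
Count: 2.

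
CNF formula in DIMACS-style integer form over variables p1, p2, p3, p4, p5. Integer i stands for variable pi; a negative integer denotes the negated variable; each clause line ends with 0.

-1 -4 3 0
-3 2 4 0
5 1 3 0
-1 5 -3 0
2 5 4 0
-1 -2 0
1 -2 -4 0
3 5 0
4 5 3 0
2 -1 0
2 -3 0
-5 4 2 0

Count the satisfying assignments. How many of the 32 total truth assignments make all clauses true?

4

Satisfying assignments:
  p1=F p2=F p3=F p4=T p5=T
  p1=F p2=T p3=F p4=F p5=T
  p1=F p2=T p3=T p4=F p5=F
  p1=F p2=T p3=T p4=F p5=T
Count: 4.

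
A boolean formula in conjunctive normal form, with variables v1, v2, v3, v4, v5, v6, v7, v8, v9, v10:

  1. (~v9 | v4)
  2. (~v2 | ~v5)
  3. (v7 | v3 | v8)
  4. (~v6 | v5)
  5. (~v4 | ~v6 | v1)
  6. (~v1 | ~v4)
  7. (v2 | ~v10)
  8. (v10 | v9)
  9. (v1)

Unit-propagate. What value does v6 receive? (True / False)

False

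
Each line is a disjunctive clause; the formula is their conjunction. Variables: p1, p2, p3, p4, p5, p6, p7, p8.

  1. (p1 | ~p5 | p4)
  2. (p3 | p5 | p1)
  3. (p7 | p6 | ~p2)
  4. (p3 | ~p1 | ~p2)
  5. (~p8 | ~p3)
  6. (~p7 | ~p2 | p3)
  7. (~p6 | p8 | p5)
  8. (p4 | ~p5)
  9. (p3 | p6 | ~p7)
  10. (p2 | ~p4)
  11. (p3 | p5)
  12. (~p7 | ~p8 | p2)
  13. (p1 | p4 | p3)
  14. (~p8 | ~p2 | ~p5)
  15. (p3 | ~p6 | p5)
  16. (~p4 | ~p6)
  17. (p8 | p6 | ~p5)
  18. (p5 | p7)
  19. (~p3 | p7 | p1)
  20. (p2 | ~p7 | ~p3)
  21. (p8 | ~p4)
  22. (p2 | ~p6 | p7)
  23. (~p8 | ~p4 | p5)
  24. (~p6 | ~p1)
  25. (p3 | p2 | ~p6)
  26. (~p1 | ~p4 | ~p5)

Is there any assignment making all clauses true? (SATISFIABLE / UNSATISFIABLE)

SATISFIABLE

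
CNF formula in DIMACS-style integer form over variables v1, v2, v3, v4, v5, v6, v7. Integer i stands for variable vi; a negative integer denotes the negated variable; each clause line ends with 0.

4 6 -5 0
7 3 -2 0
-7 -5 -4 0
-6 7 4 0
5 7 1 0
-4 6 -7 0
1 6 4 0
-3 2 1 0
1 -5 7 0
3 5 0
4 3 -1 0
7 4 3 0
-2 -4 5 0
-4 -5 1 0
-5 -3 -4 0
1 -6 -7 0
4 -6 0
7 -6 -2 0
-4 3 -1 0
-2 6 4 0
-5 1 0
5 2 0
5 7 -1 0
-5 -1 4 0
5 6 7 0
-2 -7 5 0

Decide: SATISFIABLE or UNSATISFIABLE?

UNSATISFIABLE

v4 = True:
  v5 = True:
    propagation gives v7=False, v1=True, v3=False; an empty clause results — contradiction.
  v5 = False:
    propagation gives v3=True, v2=False; an empty clause results — contradiction.
v4 = False:
  propagation gives v6=False, v5=False, v1=True, v3=True; an empty clause results — contradiction.
Every branch closes, so no satisfying assignment exists.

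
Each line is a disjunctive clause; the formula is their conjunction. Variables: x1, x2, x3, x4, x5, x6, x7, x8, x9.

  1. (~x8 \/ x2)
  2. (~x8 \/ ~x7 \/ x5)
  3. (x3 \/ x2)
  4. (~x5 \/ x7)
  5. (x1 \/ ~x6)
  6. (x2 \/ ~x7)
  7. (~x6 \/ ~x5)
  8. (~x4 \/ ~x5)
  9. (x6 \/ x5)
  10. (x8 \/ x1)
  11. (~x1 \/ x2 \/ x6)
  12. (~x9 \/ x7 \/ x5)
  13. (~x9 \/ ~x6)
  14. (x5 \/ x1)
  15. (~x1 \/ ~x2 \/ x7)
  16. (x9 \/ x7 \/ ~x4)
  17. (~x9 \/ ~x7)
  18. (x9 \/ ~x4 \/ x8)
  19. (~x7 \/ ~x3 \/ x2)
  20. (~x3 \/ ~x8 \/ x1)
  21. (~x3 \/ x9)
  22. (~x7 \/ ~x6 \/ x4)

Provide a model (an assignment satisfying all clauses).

Try x1 = True.
Set x2 = True and propagate.
  then x7 is forced to True.
  then x9 is forced to False.
  then x3 is forced to False.
For the remaining variables, x4 = False, x5 = True, x6 = False, x8 = True works.

x1=1  x2=1  x3=0  x4=0  x5=1  x6=0  x7=1  x8=1  x9=0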